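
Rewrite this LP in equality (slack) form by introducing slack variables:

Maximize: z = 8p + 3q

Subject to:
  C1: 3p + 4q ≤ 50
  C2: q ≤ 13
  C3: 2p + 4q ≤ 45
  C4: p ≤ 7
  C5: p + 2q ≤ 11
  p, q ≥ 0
max z = 8p + 3q

s.t.
  3p + 4q + s1 = 50
  q + s2 = 13
  2p + 4q + s3 = 45
  p + s4 = 7
  p + 2q + s5 = 11
  p, q, s1, s2, s3, s4, s5 ≥ 0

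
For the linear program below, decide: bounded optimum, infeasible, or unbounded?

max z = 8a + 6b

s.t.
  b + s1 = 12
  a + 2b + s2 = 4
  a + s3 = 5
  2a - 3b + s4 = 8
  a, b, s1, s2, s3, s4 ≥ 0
The point (4, 0) satisfies every constraint, so the LP is feasible; the constraints give a ≤ 5 and b ≤ 12, which with a, b ≥ 0 keep the feasible region inside a bounded box. A feasible, bounded LP attains a finite optimum at a vertex.

Evaluating z = 8a + 6b at each vertex:
  (0, 0): z = 0
  (4, 0): z = 32
  (0, 2): z = 12

Feasible with finite optimum z* = 32 at (4, 0).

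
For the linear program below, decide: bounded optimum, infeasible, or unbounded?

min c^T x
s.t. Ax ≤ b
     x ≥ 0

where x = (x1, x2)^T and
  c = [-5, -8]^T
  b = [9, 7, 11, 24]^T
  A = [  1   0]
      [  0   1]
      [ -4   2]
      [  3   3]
The point (1, 7) satisfies every constraint, so the LP is feasible; the constraints give x1 ≤ 9 and x2 ≤ 7, which with x1, x2 ≥ 0 keep the feasible region inside a bounded box. A feasible, bounded LP attains a finite optimum at a vertex.

Evaluating z = -5x1 - 8x2 at each vertex:
  (0, 0): z = 0
  (8, 0): z = -40
  (1, 7): z = -61
  (0.75, 7): z = -59.75
  (0, 5.5): z = -44

Feasible with finite optimum z* = -61 at (1, 7).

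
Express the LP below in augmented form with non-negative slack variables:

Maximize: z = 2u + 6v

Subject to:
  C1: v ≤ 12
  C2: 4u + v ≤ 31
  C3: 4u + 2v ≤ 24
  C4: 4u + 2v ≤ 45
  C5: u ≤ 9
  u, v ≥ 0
max z = 2u + 6v

s.t.
  v + s1 = 12
  4u + v + s2 = 31
  4u + 2v + s3 = 24
  4u + 2v + s4 = 45
  u + s5 = 9
  u, v, s1, s2, s3, s4, s5 ≥ 0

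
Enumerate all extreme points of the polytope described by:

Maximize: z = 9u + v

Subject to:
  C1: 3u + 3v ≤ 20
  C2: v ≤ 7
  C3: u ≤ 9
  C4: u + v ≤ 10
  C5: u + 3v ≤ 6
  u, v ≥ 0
Each vertex is the intersection of two constraint boundaries that also satisfies all remaining constraints:
  u = 0 and v = 0 → (0, 0)
  u + 3v = 6 and v = 0 → (6, 0)
  u + 3v = 6 and u = 0 → (0, 2)

Vertices: (0, 0), (6, 0), (0, 2)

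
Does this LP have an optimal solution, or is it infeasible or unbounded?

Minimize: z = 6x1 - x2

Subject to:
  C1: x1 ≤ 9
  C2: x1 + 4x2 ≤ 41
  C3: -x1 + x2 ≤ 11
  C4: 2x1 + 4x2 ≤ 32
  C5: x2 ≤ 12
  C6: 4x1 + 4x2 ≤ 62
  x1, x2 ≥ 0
The point (0, 8) satisfies every constraint, so the LP is feasible; the constraints give x1 ≤ 9 and x2 ≤ 12, which with x1, x2 ≥ 0 keep the feasible region inside a bounded box. A feasible, bounded LP attains a finite optimum at a vertex.

The LP has an optimal solution: (0, 8) with z = -8.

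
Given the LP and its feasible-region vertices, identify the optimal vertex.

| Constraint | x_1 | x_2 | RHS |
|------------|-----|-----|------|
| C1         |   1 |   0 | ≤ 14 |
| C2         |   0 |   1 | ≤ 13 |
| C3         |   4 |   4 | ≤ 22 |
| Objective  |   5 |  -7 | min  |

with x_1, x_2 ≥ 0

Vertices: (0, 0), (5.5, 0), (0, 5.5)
(0, 5.5) with z = -38.5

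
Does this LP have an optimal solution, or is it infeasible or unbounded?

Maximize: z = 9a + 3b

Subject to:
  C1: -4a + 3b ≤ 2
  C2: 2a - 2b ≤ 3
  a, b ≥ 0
Feasible point: (0, 0) satisfies every constraint, so the LP is feasible.
Direction d = (1, 1): for each constraint row a, a·d ≤ 0 —
  (-4)(1) + (3)(1) = -1 ≤ 0
  (2)(1) + (-2)(1) = 0 ≤ 0
and d ≥ 0, so (0, 0) + t·d stays feasible for every t ≥ 0. Along this ray z = 9a + 3b changes by 12 per unit t, so z → +∞.

Unbounded — the objective can increase without bound over the feasible region.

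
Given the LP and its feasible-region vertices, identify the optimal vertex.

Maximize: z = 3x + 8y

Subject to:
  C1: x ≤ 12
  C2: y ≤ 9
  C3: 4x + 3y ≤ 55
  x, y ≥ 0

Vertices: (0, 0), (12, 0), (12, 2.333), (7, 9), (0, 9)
Evaluating z = 3x + 8y at each vertex:
  (0, 0): z = 0
  (12, 0): z = 36
  (12, 2.333): z = 54.67
  (7, 9): z = 93
  (0, 9): z = 72

The largest value is z = 93, attained at (7, 9).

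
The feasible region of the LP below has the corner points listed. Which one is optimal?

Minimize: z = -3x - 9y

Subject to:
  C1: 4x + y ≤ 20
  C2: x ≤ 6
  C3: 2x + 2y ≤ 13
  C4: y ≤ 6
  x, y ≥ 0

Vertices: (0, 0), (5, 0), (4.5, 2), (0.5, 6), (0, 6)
Evaluating z = -3x - 9y at each vertex:
  (0, 0): z = 0
  (5, 0): z = -15
  (4.5, 2): z = -31.5
  (0.5, 6): z = -55.5
  (0, 6): z = -54

The smallest value is z = -55.5, attained at (0.5, 6).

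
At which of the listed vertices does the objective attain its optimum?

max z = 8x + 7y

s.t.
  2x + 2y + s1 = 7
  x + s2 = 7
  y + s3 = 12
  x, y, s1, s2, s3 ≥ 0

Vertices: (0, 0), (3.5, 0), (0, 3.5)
(3.5, 0) with z = 28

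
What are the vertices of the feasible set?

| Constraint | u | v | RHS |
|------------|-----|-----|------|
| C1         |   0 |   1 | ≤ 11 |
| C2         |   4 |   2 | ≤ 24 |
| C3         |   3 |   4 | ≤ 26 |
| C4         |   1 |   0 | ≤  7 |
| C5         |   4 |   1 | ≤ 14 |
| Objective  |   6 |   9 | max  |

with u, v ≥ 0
Each vertex is the intersection of two constraint boundaries that also satisfies all remaining constraints:
  u = 0 and v = 0 → (0, 0)
  4u + v = 14 and v = 0 → (3.5, 0)
  3u + 4v = 26 and 4u + v = 14 → (2.308, 4.769)
  3u + 4v = 26 and u = 0 → (0, 6.5)

Vertices: (0, 0), (3.5, 0), (2.308, 4.769), (0, 6.5)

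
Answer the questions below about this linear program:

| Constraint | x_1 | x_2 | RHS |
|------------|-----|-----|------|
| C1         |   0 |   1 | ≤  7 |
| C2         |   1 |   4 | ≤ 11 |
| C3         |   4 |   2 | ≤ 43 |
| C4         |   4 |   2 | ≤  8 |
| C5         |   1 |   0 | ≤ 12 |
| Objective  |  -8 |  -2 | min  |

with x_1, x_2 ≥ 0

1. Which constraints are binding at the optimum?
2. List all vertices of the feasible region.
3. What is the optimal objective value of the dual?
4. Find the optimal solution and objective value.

1. C4, x_2 ≥ 0
2. (0, 0), (2, 0), (0.7143, 2.571), (0, 2.75)
3. -16 (by strong duality, equal to the primal optimum)
4. x_1 = 2, x_2 = 0, z = -16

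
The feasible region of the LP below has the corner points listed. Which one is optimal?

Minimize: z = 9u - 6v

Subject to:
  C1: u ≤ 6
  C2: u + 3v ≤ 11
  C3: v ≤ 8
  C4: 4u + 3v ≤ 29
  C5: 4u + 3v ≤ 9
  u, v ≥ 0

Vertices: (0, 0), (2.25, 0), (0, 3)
(0, 3) with z = -18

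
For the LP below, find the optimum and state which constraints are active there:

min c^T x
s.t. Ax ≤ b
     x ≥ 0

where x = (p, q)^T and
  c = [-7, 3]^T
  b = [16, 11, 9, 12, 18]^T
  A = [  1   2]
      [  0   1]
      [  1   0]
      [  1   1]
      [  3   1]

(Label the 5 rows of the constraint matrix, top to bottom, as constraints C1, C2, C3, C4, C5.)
Optimal: p = 6, q = 0
Slack at optimum:
  C1: slack = 10
  C2: slack = 11
  C3: slack = 3
  C4: slack = 6
  C5: slack = 0 (binding)
  p ≥ 0: p = 6
  q ≥ 0: q = 0 (binding)
Binding constraints: C5, q ≥ 0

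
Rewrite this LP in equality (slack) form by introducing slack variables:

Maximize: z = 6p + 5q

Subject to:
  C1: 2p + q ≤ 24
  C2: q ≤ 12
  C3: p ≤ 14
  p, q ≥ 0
max z = 6p + 5q

s.t.
  2p + q + s1 = 24
  q + s2 = 12
  p + s3 = 14
  p, q, s1, s2, s3 ≥ 0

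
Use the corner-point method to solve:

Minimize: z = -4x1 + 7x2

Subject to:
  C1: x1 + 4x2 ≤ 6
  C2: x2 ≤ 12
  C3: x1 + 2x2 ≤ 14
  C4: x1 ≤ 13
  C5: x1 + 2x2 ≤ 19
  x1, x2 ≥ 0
Each vertex is the intersection of two constraint boundaries that also satisfies all remaining constraints:
  x1 = 0 and x2 = 0 → (0, 0)
  x1 + 4x2 = 6 and x2 = 0 → (6, 0)
  x1 + 4x2 = 6 and x1 = 0 → (0, 1.5)

Evaluating z = -4x1 + 7x2 at each vertex:
  (0, 0): z = 0
  (6, 0): z = -24
  (0, 1.5): z = 10.5

The minimum is at (6, 0) with z = -24.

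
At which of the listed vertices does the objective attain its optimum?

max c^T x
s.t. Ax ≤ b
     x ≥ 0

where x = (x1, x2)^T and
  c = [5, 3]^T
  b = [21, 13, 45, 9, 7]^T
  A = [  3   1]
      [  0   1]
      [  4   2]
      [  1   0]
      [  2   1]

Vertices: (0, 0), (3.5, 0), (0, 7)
Evaluating z = 5x1 + 3x2 at each vertex:
  (0, 0): z = 0
  (3.5, 0): z = 17.5
  (0, 7): z = 21

The largest value is z = 21, attained at (0, 7).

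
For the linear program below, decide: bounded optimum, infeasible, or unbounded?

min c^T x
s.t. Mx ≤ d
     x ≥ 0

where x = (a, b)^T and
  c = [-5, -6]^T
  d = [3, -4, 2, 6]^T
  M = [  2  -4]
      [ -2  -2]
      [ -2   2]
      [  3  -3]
Feasible point: (1, 1) satisfies every constraint, so the LP is feasible.
Direction d = (1, 1): for each constraint row a, a·d ≤ 0 —
  (2)(1) + (-4)(1) = -2 ≤ 0
  (-2)(1) + (-2)(1) = -4 ≤ 0
  (-2)(1) + (2)(1) = 0 ≤ 0
  (3)(1) + (-3)(1) = 0 ≤ 0
and d ≥ 0, so (1, 1) + t·d stays feasible for every t ≥ 0. Along this ray z = -5a - 6b changes by -11 per unit t, so z → −∞.

Unbounded — the objective can decrease without bound over the feasible region.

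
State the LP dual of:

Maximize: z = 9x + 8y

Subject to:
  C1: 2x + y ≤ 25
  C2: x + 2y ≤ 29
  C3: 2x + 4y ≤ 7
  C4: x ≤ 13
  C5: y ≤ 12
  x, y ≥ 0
Minimize: z = 25y1 + 29y2 + 7y3 + 13y4 + 12y5

Subject to:
  C1: -2y1 - y2 - 2y3 - y4 ≤ -9
  C2: -y1 - 2y2 - 4y3 - y5 ≤ -8
  y1, y2, y3, y4, y5 ≥ 0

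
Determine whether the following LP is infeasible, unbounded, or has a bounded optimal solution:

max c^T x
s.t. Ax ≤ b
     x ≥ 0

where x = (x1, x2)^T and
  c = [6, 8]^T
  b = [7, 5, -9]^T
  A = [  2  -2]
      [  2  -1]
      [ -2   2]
One constraint requires 2x1 - 2x2 ≤ 7, while the constraint -2x1 + 2x2 ≤ -9 is equivalent to 2x1 - 2x2 ≥ 9. Together they would need 9 ≤ 2x1 - 2x2 ≤ 7, which is impossible since 9 > 7. No point satisfies all constraints.

Infeasible — the constraint set is empty.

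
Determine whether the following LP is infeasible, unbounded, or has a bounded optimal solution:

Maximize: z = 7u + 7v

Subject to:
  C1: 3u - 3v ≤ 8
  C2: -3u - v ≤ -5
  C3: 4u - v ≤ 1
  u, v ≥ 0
Feasible point: (1, 3) satisfies every constraint, so the LP is feasible.
Direction d = (0, 1): for each constraint row a, a·d ≤ 0 —
  (3)(0) + (-3)(1) = -3 ≤ 0
  (-3)(0) + (-1)(1) = -1 ≤ 0
  (4)(0) + (-1)(1) = -1 ≤ 0
and d ≥ 0, so (1, 3) + t·d stays feasible for every t ≥ 0. Along this ray z = 7u + 7v changes by 7 per unit t, so z → +∞.

Unbounded: there is a feasible ray along which z → +∞.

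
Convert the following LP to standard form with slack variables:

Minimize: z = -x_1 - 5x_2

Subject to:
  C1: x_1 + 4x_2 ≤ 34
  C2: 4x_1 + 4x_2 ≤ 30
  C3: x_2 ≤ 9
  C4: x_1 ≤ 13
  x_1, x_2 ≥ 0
min z = -x_1 - 5x_2

s.t.
  x_1 + 4x_2 + s1 = 34
  4x_1 + 4x_2 + s2 = 30
  x_2 + s3 = 9
  x_1 + s4 = 13
  x_1, x_2, s1, s2, s3, s4 ≥ 0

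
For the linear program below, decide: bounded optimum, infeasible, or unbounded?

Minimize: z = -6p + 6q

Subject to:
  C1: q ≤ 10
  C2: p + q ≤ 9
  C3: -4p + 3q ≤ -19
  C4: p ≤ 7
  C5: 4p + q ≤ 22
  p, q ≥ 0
The point (5.5, 0) satisfies every constraint, so the LP is feasible; the constraints give p ≤ 7 and q ≤ 10, which with p, q ≥ 0 keep the feasible region inside a bounded box. A feasible, bounded LP attains a finite optimum at a vertex.

Evaluating z = -6p + 6q at each vertex:
  (4.75, 0): z = -28.5
  (5.5, 0): z = -33
  (5.312, 0.75): z = -27.38

Bounded optimum: z* = -33 at (5.5, 0).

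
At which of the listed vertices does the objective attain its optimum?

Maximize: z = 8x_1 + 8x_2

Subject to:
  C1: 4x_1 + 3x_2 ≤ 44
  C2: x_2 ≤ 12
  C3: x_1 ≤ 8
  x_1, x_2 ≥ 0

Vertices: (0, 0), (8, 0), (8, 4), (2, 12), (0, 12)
Evaluating z = 8x_1 + 8x_2 at each vertex:
  (0, 0): z = 0
  (8, 0): z = 64
  (8, 4): z = 96
  (2, 12): z = 112
  (0, 12): z = 96

The largest value is z = 112, attained at (2, 12).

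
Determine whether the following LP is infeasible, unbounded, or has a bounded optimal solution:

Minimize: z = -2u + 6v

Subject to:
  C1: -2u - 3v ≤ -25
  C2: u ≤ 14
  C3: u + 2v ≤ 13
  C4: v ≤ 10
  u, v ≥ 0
The point (13, 0) satisfies every constraint, so the LP is feasible; the constraints give u ≤ 14 and v ≤ 10, which with u, v ≥ 0 keep the feasible region inside a bounded box. A feasible, bounded LP attains a finite optimum at a vertex.

Feasible with finite optimum z* = -26 at (13, 0).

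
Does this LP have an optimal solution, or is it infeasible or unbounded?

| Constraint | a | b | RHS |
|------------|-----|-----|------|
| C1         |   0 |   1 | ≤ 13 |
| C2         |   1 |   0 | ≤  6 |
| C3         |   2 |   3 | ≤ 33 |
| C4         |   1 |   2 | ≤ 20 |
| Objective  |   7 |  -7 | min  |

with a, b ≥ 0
The point (0, 10) satisfies every constraint, so the LP is feasible; the constraints give a ≤ 6 and b ≤ 13, which with a, b ≥ 0 keep the feasible region inside a bounded box. A feasible, bounded LP attains a finite optimum at a vertex.

Evaluating z = 7a - 7b at each vertex:
  (0, 0): z = 0
  (6, 0): z = 42
  (6, 7): z = -7
  (0, 10): z = -70

Bounded optimum: z* = -70 at (0, 10).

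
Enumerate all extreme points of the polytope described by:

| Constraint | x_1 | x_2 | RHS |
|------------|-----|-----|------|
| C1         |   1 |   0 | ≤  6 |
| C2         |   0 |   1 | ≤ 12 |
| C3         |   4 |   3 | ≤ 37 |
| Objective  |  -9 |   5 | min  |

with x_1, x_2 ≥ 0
Each vertex is the intersection of two constraint boundaries that also satisfies all remaining constraints:
  x_1 = 0 and x_2 = 0 → (0, 0)
  x_1 = 6 and x_2 = 0 → (6, 0)
  x_1 = 6 and 4x_1 + 3x_2 = 37 → (6, 4.333)
  x_2 = 12 and 4x_1 + 3x_2 = 37 → (0.25, 12)
  x_2 = 12 and x_1 = 0 → (0, 12)

Vertices: (0, 0), (6, 0), (6, 4.333), (0.25, 12), (0, 12)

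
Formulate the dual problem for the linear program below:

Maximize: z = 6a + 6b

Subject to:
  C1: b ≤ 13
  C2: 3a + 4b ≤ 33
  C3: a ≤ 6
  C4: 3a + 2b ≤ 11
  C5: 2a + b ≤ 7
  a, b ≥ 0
Minimize: z = 13y1 + 33y2 + 6y3 + 11y4 + 7y5

Subject to:
  C1: -3y2 - y3 - 3y4 - 2y5 ≤ -6
  C2: -y1 - 4y2 - 2y4 - y5 ≤ -6
  y1, y2, y3, y4, y5 ≥ 0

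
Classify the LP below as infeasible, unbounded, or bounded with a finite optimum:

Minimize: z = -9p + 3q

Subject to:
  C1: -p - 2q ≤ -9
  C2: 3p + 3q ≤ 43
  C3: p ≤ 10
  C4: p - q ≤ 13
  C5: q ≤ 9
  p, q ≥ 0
The point (10, 0) satisfies every constraint, so the LP is feasible; the constraints give p ≤ 10 and q ≤ 9, which with p, q ≥ 0 keep the feasible region inside a bounded box. A feasible, bounded LP attains a finite optimum at a vertex.

Evaluating z = -9p + 3q at each vertex:
  (9, 0): z = -81
  (10, 0): z = -90
  (10, 4.333): z = -77
  (5.333, 9): z = -21
  (0, 9): z = 27
  (0, 4.5): z = 13.5

The LP has an optimal solution: (10, 0) with z = -90.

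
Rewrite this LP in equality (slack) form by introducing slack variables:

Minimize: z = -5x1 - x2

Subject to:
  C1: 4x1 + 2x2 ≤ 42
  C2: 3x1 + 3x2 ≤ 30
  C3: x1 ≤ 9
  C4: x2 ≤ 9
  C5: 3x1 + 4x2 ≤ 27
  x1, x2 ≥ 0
min z = -5x1 - x2

s.t.
  4x1 + 2x2 + s1 = 42
  3x1 + 3x2 + s2 = 30
  x1 + s3 = 9
  x2 + s4 = 9
  3x1 + 4x2 + s5 = 27
  x1, x2, s1, s2, s3, s4, s5 ≥ 0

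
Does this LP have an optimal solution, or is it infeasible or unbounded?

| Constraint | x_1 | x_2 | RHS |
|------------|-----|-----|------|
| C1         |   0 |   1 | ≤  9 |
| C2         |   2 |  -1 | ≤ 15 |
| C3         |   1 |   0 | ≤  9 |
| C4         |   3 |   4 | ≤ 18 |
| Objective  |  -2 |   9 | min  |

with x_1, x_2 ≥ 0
The point (6, 0) satisfies every constraint, so the LP is feasible; the constraints give x_1 ≤ 9 and x_2 ≤ 9, which with x_1, x_2 ≥ 0 keep the feasible region inside a bounded box. A feasible, bounded LP attains a finite optimum at a vertex.

The LP has an optimal solution: (6, 0) with z = -12.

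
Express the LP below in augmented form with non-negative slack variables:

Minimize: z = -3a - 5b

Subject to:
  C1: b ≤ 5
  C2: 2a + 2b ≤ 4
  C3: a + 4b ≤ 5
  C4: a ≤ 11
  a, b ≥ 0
min z = -3a - 5b

s.t.
  b + s1 = 5
  2a + 2b + s2 = 4
  a + 4b + s3 = 5
  a + s4 = 11
  a, b, s1, s2, s3, s4 ≥ 0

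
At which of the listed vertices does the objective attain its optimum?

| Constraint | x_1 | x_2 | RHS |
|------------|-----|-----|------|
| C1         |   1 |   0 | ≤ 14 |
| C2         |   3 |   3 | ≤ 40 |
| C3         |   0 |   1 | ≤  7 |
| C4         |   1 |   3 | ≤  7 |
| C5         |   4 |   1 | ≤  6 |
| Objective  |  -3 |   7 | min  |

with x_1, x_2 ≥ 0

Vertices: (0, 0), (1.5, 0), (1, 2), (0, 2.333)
(1.5, 0) with z = -4.5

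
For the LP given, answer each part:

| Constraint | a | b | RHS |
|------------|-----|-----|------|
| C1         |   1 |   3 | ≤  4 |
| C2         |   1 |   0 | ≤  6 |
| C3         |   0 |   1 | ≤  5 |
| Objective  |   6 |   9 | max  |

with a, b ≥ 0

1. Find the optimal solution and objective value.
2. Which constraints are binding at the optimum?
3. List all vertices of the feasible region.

1. a = 4, b = 0, z = 24
2. C1, b ≥ 0
3. (0, 0), (4, 0), (0, 1.333)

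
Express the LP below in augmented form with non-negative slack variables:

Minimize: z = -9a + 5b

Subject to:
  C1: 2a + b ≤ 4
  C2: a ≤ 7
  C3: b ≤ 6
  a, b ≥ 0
min z = -9a + 5b

s.t.
  2a + b + s1 = 4
  a + s2 = 7
  b + s3 = 6
  a, b, s1, s2, s3 ≥ 0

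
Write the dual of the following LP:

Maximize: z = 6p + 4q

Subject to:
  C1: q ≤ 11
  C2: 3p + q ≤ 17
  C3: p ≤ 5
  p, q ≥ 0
Minimize: z = 11y1 + 17y2 + 5y3

Subject to:
  C1: -3y2 - y3 ≤ -6
  C2: -y1 - y2 ≤ -4
  y1, y2, y3 ≥ 0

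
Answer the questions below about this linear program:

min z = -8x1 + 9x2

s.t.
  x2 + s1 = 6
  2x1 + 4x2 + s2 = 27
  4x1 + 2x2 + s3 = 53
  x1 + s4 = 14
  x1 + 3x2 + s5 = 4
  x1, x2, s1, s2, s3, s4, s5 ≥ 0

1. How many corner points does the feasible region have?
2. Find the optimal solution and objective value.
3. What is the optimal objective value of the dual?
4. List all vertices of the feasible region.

1. 3
2. x1 = 4, x2 = 0, z = -32
3. -32 (by strong duality, equal to the primal optimum)
4. (0, 0), (4, 0), (0, 1.333)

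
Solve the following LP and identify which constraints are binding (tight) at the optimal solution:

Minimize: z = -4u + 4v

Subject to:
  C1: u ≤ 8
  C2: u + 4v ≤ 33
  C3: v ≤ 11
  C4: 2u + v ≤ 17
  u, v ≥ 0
Optimal: u = 8, v = 0
Binding: C1, v ≥ 0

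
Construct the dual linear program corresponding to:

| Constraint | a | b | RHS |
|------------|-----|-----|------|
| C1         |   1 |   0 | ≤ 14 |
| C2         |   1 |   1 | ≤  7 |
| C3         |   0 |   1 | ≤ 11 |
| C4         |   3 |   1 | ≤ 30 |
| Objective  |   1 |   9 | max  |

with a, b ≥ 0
Minimize: z = 14y1 + 7y2 + 11y3 + 30y4

Subject to:
  C1: -y1 - y2 - 3y4 ≤ -1
  C2: -y2 - y3 - y4 ≤ -9
  y1, y2, y3, y4 ≥ 0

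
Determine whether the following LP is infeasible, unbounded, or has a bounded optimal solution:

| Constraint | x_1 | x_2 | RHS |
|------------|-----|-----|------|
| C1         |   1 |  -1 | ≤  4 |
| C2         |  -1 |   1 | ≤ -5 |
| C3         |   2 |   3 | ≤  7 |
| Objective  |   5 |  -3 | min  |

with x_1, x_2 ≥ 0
C1 requires x_1 - x_2 ≤ 4, while C2 (-x_1 + x_2 ≤ -5) is equivalent to x_1 - x_2 ≥ 5. Together they would need 5 ≤ x_1 - x_2 ≤ 4, which is impossible since 5 > 4. No point satisfies all constraints.

The feasible region is empty; the LP is infeasible.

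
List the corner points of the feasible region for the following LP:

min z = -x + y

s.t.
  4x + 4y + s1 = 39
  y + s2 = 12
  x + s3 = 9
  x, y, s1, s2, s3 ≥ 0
Each vertex is the intersection of two constraint boundaries that also satisfies all remaining constraints:
  x = 0 and y = 0 → (0, 0)
  x = 9 and y = 0 → (9, 0)
  4x + 4y = 39 and x = 9 → (9, 0.75)
  4x + 4y = 39 and x = 0 → (0, 9.75)

Vertices: (0, 0), (9, 0), (9, 0.75), (0, 9.75)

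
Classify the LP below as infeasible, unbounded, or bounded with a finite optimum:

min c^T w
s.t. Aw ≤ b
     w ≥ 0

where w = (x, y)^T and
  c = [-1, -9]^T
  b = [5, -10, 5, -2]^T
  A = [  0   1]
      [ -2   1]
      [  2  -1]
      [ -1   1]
One constraint requires 2x - y ≤ 5, while the constraint -2x + y ≤ -10 is equivalent to 2x - y ≥ 10. Together they would need 10 ≤ 2x - y ≤ 5, which is impossible since 10 > 5. No point satisfies all constraints.

Infeasible: no point satisfies all constraints simultaneously.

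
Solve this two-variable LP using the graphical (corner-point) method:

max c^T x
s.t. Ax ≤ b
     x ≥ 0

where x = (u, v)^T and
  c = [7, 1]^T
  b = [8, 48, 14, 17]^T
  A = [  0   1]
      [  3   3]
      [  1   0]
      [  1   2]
Each vertex is the intersection of two constraint boundaries that also satisfies all remaining constraints:
  u = 0 and v = 0 → (0, 0)
  u = 14 and v = 0 → (14, 0)
  u = 14 and u + 2v = 17 → (14, 1.5)
  v = 8 and u + 2v = 17 → (1, 8)
  v = 8 and u = 0 → (0, 8)

Evaluating z = 7u + v at each vertex:
  (0, 0): z = 0
  (14, 0): z = 98
  (14, 1.5): z = 99.5
  (1, 8): z = 15
  (0, 8): z = 8

The maximum is at (14, 1.5) with z = 99.5.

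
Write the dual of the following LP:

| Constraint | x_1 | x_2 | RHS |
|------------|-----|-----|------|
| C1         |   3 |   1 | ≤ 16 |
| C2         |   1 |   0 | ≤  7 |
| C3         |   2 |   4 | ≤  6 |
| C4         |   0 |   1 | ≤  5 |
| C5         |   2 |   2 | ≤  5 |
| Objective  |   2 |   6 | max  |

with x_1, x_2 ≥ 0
Minimize: z = 16y1 + 7y2 + 6y3 + 5y4 + 5y5

Subject to:
  C1: -3y1 - y2 - 2y3 - 2y5 ≤ -2
  C2: -y1 - 4y3 - y4 - 2y5 ≤ -6
  y1, y2, y3, y4, y5 ≥ 0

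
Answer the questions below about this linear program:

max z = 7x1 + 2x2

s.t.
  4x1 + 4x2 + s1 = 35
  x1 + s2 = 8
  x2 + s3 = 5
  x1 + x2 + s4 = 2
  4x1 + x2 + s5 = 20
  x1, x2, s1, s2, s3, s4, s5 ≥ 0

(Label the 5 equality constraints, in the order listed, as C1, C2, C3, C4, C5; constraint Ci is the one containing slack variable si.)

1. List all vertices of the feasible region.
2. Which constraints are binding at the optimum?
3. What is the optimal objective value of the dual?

1. (0, 0), (2, 0), (0, 2)
2. C4, x2 ≥ 0
3. 14 (by strong duality, equal to the primal optimum)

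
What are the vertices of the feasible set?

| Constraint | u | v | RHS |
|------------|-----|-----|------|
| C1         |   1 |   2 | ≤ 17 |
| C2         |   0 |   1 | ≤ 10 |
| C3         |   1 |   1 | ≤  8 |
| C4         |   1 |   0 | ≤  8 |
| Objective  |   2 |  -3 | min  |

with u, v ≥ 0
Each vertex is the intersection of two constraint boundaries that also satisfies all remaining constraints:
  u = 0 and v = 0 → (0, 0)
  u + v = 8 and u = 8 → (8, 0)
  u + v = 8 and u = 0 → (0, 8)

Vertices: (0, 0), (8, 0), (0, 8)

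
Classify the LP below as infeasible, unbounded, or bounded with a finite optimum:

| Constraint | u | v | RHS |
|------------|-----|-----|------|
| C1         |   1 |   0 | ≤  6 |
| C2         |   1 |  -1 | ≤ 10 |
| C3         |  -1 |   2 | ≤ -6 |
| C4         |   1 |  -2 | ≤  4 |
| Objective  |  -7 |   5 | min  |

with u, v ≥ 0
C4 requires u - 2v ≤ 4, while C3 (-u + 2v ≤ -6) is equivalent to u - 2v ≥ 6. Together they would need 6 ≤ u - 2v ≤ 4, which is impossible since 6 > 4. No point satisfies all constraints.

Infeasible: no point satisfies all constraints simultaneously.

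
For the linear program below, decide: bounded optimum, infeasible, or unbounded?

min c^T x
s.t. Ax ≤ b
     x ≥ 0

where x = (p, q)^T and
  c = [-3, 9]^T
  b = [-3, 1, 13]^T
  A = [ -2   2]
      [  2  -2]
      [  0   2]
One constraint requires 2p - 2q ≤ 1, while the constraint -2p + 2q ≤ -3 is equivalent to 2p - 2q ≥ 3. Together they would need 3 ≤ 2p - 2q ≤ 1, which is impossible since 3 > 1. No point satisfies all constraints.

Infeasible: no point satisfies all constraints simultaneously.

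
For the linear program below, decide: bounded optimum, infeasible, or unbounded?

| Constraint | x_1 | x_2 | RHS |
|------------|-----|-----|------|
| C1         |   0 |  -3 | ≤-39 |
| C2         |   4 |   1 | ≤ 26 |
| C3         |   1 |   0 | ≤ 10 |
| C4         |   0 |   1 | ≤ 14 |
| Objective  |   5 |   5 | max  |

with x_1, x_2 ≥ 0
The point (3, 14) satisfies every constraint, so the LP is feasible; the constraints give x_1 ≤ 10 and x_2 ≤ 14, which with x_1, x_2 ≥ 0 keep the feasible region inside a bounded box. A feasible, bounded LP attains a finite optimum at a vertex.

Bounded optimum: z* = 85 at (3, 14).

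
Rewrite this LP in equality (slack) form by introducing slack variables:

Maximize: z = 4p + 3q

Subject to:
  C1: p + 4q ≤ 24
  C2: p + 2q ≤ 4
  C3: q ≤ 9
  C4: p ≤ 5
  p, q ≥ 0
max z = 4p + 3q

s.t.
  p + 4q + s1 = 24
  p + 2q + s2 = 4
  q + s3 = 9
  p + s4 = 5
  p, q, s1, s2, s3, s4 ≥ 0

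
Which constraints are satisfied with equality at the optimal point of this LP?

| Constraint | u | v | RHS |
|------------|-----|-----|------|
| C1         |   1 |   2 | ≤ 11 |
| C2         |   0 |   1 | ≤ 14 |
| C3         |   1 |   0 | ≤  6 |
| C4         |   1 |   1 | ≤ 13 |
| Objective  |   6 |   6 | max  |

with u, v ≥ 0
Optimal: u = 6, v = 2.5
Slack at optimum:
  C1: slack = 0 (binding)
  C2: slack = 11.5
  C3: slack = 0 (binding)
  C4: slack = 4.5
  u ≥ 0: u = 6
  v ≥ 0: v = 2.5
Binding constraints: C1, C3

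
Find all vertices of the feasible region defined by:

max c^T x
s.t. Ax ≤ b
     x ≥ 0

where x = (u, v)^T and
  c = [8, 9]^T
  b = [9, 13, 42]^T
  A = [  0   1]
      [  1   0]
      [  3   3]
Each vertex is the intersection of two constraint boundaries that also satisfies all remaining constraints:
  u = 0 and v = 0 → (0, 0)
  u = 13 and v = 0 → (13, 0)
  u = 13 and 3u + 3v = 42 → (13, 1)
  v = 9 and 3u + 3v = 42 → (5, 9)
  v = 9 and u = 0 → (0, 9)

Vertices: (0, 0), (13, 0), (13, 1), (5, 9), (0, 9)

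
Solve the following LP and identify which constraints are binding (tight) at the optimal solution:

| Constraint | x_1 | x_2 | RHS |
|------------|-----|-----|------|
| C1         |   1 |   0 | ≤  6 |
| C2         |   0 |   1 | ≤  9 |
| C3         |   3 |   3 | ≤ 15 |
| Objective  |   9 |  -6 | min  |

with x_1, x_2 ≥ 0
Optimal: x_1 = 0, x_2 = 5
Binding: C3, x_1 ≥ 0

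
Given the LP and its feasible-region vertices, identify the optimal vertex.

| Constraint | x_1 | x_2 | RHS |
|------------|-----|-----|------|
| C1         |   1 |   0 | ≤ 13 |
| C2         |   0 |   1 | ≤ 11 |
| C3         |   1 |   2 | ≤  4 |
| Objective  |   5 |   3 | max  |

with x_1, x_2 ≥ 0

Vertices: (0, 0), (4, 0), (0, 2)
(4, 0) with z = 20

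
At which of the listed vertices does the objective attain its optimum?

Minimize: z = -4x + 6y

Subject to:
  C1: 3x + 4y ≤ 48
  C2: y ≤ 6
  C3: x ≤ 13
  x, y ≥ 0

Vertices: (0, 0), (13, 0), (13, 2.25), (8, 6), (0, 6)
(13, 0) with z = -52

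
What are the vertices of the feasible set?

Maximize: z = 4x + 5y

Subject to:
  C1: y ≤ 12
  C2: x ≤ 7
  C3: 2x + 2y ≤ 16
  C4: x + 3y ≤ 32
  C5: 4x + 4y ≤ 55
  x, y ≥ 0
Each vertex is the intersection of two constraint boundaries that also satisfies all remaining constraints:
  x = 0 and y = 0 → (0, 0)
  x = 7 and y = 0 → (7, 0)
  x = 7 and 2x + 2y = 16 → (7, 1)
  2x + 2y = 16 and x = 0 → (0, 8)

Vertices: (0, 0), (7, 0), (7, 1), (0, 8)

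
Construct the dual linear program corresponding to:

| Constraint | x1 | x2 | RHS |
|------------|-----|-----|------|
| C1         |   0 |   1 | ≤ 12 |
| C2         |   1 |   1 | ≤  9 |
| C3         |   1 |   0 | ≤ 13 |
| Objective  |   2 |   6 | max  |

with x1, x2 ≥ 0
Minimize: z = 12y1 + 9y2 + 13y3

Subject to:
  C1: -y2 - y3 ≤ -2
  C2: -y1 - y2 ≤ -6
  y1, y2, y3 ≥ 0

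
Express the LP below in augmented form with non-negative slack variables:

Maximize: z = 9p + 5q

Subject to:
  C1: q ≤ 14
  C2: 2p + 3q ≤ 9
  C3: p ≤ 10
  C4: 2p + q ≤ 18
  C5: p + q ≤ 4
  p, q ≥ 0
max z = 9p + 5q

s.t.
  q + s1 = 14
  2p + 3q + s2 = 9
  p + s3 = 10
  2p + q + s4 = 18
  p + q + s5 = 4
  p, q, s1, s2, s3, s4, s5 ≥ 0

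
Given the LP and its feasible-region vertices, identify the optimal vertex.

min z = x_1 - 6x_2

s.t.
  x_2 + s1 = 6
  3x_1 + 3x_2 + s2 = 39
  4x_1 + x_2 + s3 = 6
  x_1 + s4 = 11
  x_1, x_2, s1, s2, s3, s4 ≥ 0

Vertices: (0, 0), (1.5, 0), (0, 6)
(0, 6) with z = -36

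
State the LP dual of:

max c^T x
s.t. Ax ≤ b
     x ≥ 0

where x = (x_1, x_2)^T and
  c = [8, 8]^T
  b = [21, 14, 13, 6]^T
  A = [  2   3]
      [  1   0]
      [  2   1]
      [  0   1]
Minimize: z = 21y1 + 14y2 + 13y3 + 6y4

Subject to:
  C1: -2y1 - y2 - 2y3 ≤ -8
  C2: -3y1 - y3 - y4 ≤ -8
  y1, y2, y3, y4 ≥ 0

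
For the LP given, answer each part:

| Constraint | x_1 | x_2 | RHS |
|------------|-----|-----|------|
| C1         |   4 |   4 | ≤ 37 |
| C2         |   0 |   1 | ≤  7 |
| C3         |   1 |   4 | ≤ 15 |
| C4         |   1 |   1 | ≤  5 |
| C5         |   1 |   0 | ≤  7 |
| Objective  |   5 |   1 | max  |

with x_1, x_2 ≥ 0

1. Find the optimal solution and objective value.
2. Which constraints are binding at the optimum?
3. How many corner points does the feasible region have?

1. x_1 = 5, x_2 = 0, z = 25
2. C4, x_2 ≥ 0
3. 4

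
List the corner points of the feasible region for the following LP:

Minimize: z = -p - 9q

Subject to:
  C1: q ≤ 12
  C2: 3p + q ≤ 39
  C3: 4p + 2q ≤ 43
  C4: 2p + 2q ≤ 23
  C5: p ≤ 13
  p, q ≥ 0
Each vertex is the intersection of two constraint boundaries that also satisfies all remaining constraints:
  p = 0 and q = 0 → (0, 0)
  4p + 2q = 43 and q = 0 → (10.75, 0)
  4p + 2q = 43 and 2p + 2q = 23 → (10, 1.5)
  2p + 2q = 23 and p = 0 → (0, 11.5)

Vertices: (0, 0), (10.75, 0), (10, 1.5), (0, 11.5)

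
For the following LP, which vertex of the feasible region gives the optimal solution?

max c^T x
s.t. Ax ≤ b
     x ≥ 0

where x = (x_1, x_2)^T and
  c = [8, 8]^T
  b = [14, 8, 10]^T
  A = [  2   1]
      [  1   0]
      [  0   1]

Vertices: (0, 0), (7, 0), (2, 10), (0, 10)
Evaluating z = 8x_1 + 8x_2 at each vertex:
  (0, 0): z = 0
  (7, 0): z = 56
  (2, 10): z = 96
  (0, 10): z = 80

The largest value is z = 96, attained at (2, 10).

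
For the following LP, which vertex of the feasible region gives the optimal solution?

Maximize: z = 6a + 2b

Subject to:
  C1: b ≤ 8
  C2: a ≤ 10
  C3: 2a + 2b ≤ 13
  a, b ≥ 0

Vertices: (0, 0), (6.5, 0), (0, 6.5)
Evaluating z = 6a + 2b at each vertex:
  (0, 0): z = 0
  (6.5, 0): z = 39
  (0, 6.5): z = 13

The largest value is z = 39, attained at (6.5, 0).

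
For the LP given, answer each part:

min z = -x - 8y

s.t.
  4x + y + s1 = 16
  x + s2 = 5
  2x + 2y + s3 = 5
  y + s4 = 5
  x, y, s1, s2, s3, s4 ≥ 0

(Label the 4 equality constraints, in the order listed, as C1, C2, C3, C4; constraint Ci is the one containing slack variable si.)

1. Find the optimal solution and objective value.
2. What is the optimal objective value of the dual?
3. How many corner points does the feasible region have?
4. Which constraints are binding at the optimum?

1. x = 0, y = 2.5, z = -20
2. -20 (by strong duality, equal to the primal optimum)
3. 3
4. C3, x ≥ 0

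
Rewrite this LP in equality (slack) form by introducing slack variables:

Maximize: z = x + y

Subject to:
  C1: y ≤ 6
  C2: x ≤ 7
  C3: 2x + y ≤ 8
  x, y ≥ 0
max z = x + y

s.t.
  y + s1 = 6
  x + s2 = 7
  2x + y + s3 = 8
  x, y, s1, s2, s3 ≥ 0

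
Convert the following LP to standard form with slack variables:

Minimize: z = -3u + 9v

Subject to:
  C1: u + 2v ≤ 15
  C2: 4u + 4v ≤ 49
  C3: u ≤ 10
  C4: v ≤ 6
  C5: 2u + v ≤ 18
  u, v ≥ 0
min z = -3u + 9v

s.t.
  u + 2v + s1 = 15
  4u + 4v + s2 = 49
  u + s3 = 10
  v + s4 = 6
  2u + v + s5 = 18
  u, v, s1, s2, s3, s4, s5 ≥ 0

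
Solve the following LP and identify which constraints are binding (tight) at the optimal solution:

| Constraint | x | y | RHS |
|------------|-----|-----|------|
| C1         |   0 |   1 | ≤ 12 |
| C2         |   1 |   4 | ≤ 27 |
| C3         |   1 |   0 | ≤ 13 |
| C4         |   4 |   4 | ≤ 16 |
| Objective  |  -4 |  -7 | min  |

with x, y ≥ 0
Optimal: x = 0, y = 4
Slack at optimum:
  C1: slack = 8
  C2: slack = 11
  C3: slack = 13
  C4: slack = 0 (binding)
  x ≥ 0: x = 0 (binding)
  y ≥ 0: y = 4
Binding constraints: C4, x ≥ 0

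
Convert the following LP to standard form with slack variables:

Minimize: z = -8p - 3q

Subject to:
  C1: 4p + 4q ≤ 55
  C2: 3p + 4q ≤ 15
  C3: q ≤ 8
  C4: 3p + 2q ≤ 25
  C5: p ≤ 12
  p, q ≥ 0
min z = -8p - 3q

s.t.
  4p + 4q + s1 = 55
  3p + 4q + s2 = 15
  q + s3 = 8
  3p + 2q + s4 = 25
  p + s5 = 12
  p, q, s1, s2, s3, s4, s5 ≥ 0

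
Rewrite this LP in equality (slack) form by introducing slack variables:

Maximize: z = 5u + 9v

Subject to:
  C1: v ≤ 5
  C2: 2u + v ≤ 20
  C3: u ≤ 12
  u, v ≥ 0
max z = 5u + 9v

s.t.
  v + s1 = 5
  2u + v + s2 = 20
  u + s3 = 12
  u, v, s1, s2, s3 ≥ 0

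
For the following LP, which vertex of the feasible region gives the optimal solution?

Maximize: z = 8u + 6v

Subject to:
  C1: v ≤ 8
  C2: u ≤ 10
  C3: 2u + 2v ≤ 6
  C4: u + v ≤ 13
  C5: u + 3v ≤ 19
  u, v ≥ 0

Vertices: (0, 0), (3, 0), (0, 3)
(3, 0) with z = 24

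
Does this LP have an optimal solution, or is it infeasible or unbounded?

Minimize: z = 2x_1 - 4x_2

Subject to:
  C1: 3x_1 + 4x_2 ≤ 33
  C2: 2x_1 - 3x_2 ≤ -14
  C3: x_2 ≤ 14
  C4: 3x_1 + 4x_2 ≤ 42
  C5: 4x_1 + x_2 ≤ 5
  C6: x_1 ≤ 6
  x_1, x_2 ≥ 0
The point (0, 5) satisfies every constraint, so the LP is feasible; the constraints give x_1 ≤ 6 and x_2 ≤ 14, which with x_1, x_2 ≥ 0 keep the feasible region inside a bounded box. A feasible, bounded LP attains a finite optimum at a vertex.

Bounded optimum: z* = -20 at (0, 5).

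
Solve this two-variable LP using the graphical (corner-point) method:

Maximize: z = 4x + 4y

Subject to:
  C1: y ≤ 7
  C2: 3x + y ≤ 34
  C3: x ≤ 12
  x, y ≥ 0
x = 9, y = 7, z = 64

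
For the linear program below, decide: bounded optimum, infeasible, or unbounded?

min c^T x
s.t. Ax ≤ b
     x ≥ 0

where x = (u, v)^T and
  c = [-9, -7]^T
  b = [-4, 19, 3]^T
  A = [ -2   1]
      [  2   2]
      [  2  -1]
One constraint requires 2u - v ≤ 3, while the constraint -2u + v ≤ -4 is equivalent to 2u - v ≥ 4. Together they would need 4 ≤ 2u - v ≤ 3, which is impossible since 4 > 3. No point satisfies all constraints.

Infeasible — the constraint set is empty.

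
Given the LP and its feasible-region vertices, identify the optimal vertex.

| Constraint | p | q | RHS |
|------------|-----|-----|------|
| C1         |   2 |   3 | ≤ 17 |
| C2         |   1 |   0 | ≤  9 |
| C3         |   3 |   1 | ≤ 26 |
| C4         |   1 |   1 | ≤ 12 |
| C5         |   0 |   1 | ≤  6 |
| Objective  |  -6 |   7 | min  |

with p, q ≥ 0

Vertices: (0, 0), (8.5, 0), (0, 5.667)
Evaluating z = -6p + 7q at each vertex:
  (0, 0): z = 0
  (8.5, 0): z = -51
  (0, 5.667): z = 39.67

The smallest value is z = -51, attained at (8.5, 0).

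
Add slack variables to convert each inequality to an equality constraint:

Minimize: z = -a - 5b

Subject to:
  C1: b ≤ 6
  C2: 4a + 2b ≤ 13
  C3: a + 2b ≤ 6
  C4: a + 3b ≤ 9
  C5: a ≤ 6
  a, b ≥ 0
min z = -a - 5b

s.t.
  b + s1 = 6
  4a + 2b + s2 = 13
  a + 2b + s3 = 6
  a + 3b + s4 = 9
  a + s5 = 6
  a, b, s1, s2, s3, s4, s5 ≥ 0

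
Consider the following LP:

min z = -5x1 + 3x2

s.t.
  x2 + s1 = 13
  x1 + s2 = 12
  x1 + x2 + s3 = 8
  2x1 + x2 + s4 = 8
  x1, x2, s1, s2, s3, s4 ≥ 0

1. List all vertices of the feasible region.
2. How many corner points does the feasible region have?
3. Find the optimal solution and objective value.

1. (0, 0), (4, 0), (0, 8)
2. 3
3. x1 = 4, x2 = 0, z = -20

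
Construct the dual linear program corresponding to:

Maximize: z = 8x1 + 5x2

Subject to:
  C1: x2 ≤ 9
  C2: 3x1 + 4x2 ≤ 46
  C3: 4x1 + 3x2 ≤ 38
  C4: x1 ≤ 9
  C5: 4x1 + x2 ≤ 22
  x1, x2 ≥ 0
Minimize: z = 9y1 + 46y2 + 38y3 + 9y4 + 22y5

Subject to:
  C1: -3y2 - 4y3 - y4 - 4y5 ≤ -8
  C2: -y1 - 4y2 - 3y3 - y5 ≤ -5
  y1, y2, y3, y4, y5 ≥ 0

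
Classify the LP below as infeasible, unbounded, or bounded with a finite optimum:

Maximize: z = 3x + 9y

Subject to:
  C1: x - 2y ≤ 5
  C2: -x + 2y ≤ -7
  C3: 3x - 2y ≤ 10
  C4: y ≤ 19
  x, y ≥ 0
C1 requires x - 2y ≤ 5, while C2 (-x + 2y ≤ -7) is equivalent to x - 2y ≥ 7. Together they would need 7 ≤ x - 2y ≤ 5, which is impossible since 7 > 5. No point satisfies all constraints.

The feasible region is empty; the LP is infeasible.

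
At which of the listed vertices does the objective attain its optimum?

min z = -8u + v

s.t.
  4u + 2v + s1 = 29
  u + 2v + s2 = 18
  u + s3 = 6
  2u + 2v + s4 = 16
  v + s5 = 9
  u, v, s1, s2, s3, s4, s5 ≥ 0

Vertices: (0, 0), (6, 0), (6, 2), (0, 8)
Evaluating z = -8u + v at each vertex:
  (0, 0): z = 0
  (6, 0): z = -48
  (6, 2): z = -46
  (0, 8): z = 8

The smallest value is z = -48, attained at (6, 0).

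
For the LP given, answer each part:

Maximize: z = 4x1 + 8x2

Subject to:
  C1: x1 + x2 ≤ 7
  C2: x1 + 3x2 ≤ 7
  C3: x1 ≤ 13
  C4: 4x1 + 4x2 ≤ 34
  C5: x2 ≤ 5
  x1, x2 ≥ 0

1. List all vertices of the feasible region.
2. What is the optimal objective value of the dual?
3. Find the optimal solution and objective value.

1. (0, 0), (7, 0), (0, 2.333)
2. 28 (by strong duality, equal to the primal optimum)
3. x1 = 7, x2 = 0, z = 28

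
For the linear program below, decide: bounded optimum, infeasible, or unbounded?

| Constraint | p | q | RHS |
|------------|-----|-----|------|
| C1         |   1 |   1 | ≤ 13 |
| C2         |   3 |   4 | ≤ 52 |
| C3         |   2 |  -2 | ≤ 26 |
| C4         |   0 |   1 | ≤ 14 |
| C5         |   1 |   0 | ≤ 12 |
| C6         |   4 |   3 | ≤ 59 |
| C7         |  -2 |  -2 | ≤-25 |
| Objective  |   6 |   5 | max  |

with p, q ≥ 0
The point (12, 1) satisfies every constraint, so the LP is feasible; the constraints give p ≤ 12 and q ≤ 14, which with p, q ≥ 0 keep the feasible region inside a bounded box. A feasible, bounded LP attains a finite optimum at a vertex.

Evaluating z = 6p + 5q at each vertex:
  (12, 0.5): z = 74.5
  (12, 1): z = 77
  (0, 13): z = 65
  (0, 12.5): z = 62.5

The LP has an optimal solution: (12, 1) with z = 77.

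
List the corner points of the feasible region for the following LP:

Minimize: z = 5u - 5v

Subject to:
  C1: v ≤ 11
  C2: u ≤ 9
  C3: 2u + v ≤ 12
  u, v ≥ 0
Each vertex is the intersection of two constraint boundaries that also satisfies all remaining constraints:
  u = 0 and v = 0 → (0, 0)
  2u + v = 12 and v = 0 → (6, 0)
  v = 11 and 2u + v = 12 → (0.5, 11)
  v = 11 and u = 0 → (0, 11)

Vertices: (0, 0), (6, 0), (0.5, 11), (0, 11)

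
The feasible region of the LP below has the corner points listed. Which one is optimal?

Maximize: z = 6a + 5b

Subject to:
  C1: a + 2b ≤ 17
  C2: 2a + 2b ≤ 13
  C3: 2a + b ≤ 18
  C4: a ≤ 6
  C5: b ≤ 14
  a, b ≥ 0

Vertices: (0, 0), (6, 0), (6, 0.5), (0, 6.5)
Evaluating z = 6a + 5b at each vertex:
  (0, 0): z = 0
  (6, 0): z = 36
  (6, 0.5): z = 38.5
  (0, 6.5): z = 32.5

The largest value is z = 38.5, attained at (6, 0.5).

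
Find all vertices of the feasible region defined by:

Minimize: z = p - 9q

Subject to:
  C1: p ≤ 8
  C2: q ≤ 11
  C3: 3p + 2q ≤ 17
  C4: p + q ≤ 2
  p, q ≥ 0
Each vertex is the intersection of two constraint boundaries that also satisfies all remaining constraints:
  p = 0 and q = 0 → (0, 0)
  p + q = 2 and q = 0 → (2, 0)
  p + q = 2 and p = 0 → (0, 2)

Vertices: (0, 0), (2, 0), (0, 2)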